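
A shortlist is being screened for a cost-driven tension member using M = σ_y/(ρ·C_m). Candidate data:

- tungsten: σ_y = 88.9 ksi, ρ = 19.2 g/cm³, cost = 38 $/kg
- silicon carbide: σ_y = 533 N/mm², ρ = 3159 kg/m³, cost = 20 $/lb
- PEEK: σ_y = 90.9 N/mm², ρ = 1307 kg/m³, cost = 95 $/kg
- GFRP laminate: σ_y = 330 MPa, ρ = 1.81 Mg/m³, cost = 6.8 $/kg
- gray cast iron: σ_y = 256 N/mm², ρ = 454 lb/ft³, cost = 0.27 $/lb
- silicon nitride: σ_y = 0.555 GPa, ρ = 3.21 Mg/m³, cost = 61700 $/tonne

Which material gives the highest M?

Convert each candidate to consistent units, then evaluate M:
  tungsten: σ_y = 612.9 MPa, ρ = 19200 kg/m³, cost = 38.00 $/kg
  silicon carbide: σ_y = 533.0 MPa, ρ = 3159 kg/m³, cost = 44.09 $/kg
  PEEK: σ_y = 90.90 MPa, ρ = 1307 kg/m³, cost = 95.00 $/kg
  GFRP laminate: σ_y = 330.0 MPa, ρ = 1810 kg/m³, cost = 6.800 $/kg
  gray cast iron: σ_y = 256.0 MPa, ρ = 7272 kg/m³, cost = 0.5952 $/kg
  silicon nitride: σ_y = 555.0 MPa, ρ = 3210 kg/m³, cost = 61.70 $/kg
  gray cast iron: M = 59.1 kN·m per $
  GFRP laminate: M = 26.8 kN·m per $
  silicon carbide: M = 3.83 kN·m per $
  silicon nitride: M = 2.80 kN·m per $
  tungsten: M = 0.840 kN·m per $
  PEEK: M = 0.732 kN·m per $
Gray cast iron ranks first.

gray cast iron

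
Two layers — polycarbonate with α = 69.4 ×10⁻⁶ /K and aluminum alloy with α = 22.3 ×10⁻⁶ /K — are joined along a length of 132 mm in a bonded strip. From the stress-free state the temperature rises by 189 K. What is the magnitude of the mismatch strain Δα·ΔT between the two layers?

8.90×10⁻³

Δα = |69.4 − 22.3|×10⁻⁶/K = 47.1×10⁻⁶/K.
Mismatch strain = Δα·ΔT = 47.1×10⁻⁶ × 189.0 = 8.90×10⁻³.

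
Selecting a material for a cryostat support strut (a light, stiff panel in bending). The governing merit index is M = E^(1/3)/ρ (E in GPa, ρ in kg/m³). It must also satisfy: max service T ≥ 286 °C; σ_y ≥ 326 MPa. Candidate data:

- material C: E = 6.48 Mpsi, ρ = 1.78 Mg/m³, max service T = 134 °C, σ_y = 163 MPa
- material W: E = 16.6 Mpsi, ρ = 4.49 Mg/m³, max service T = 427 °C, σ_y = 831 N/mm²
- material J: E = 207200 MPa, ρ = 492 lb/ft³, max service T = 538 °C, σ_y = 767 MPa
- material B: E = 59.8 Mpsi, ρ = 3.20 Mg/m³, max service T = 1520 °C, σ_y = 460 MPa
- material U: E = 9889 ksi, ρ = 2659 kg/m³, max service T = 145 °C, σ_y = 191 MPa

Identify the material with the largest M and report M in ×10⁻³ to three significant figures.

material B, M = 2.33×10⁻³

Screen on constraints: max service T ≥ 286 °C; σ_y ≥ 326 MPa. Survivors: material W, material J, material B.
Normalizing units and computing the index:
  material W: E = 114.5 GPa, ρ = 4490 kg/m³
  material J: E = 207.2 GPa, ρ = 7881 kg/m³
  material B: E = 412.3 GPa, ρ = 3200 kg/m³
  material B: M = 2.33×10⁻³
  material W: M = 1.08×10⁻³
  material J: M = 0.751×10⁻³
Material B ranks first.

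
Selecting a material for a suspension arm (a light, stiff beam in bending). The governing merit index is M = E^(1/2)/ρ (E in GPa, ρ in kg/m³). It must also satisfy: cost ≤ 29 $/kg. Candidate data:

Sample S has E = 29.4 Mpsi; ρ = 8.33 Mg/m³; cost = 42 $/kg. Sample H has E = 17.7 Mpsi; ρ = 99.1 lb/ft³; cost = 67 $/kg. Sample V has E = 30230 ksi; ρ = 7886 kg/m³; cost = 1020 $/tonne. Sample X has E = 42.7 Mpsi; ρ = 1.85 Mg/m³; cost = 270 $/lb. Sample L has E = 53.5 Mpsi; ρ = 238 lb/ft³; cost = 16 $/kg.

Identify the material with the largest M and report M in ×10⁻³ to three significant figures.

sample L, M = 5.04×10⁻³

Screen on constraints: cost ≤ 29 $/kg. Survivors: sample V, sample L.
Normalizing units and computing the index:
  sample V: E = 208.4 GPa, ρ = 7886 kg/m³
  sample L: E = 368.9 GPa, ρ = 3812 kg/m³
  sample L: M = 5.04×10⁻³
  sample V: M = 1.83×10⁻³
Sample L has the largest M.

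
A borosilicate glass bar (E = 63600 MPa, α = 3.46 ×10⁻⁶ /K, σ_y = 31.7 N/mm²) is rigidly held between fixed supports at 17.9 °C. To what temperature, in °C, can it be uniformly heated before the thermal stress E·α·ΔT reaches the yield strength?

E = 63600 MPa = 63.60 GPa.
σ_y = 31.7 N/mm² = 31.70 MPa.
E·α·ΔT = 31.70 MPa ⇒ ΔT = 31.70 / (63.60×10³ × 3.46×10⁻⁶) = 144.1 K.
T = 17.9 + 144.1 = 162.0 °C.

162 °C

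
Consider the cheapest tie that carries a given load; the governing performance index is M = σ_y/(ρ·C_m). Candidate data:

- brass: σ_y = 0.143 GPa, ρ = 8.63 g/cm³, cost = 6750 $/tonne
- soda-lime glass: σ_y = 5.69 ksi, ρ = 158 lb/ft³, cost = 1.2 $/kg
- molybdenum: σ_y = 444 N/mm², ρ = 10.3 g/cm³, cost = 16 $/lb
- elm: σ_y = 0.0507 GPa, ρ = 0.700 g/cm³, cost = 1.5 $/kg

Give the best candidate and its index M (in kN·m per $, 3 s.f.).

After converting to SI:
  brass: σ_y = 143.0 MPa, ρ = 8630 kg/m³, cost = 6.750 $/kg
  soda-lime glass: σ_y = 39.23 MPa, ρ = 2531 kg/m³, cost = 1.200 $/kg
  molybdenum: σ_y = 444.0 MPa, ρ = 10300 kg/m³, cost = 35.27 $/kg
  elm: σ_y = 50.70 MPa, ρ = 700.0 kg/m³, cost = 1.500 $/kg
  elm: M = 48.3 kN·m per $
  soda-lime glass: M = 12.9 kN·m per $
  brass: M = 2.45 kN·m per $
  molybdenum: M = 1.22 kN·m per $
Elm ranks first.

elm, M = 48.3 kN·m per $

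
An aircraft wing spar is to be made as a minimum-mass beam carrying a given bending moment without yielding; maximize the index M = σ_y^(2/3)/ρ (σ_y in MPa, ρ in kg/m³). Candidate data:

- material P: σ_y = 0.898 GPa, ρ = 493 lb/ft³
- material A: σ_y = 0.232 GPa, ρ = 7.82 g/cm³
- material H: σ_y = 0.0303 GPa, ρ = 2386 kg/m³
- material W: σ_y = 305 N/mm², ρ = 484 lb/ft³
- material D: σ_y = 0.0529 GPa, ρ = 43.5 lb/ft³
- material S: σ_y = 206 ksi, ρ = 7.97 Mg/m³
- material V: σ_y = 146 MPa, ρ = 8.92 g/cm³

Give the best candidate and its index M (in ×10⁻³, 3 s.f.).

Putting every candidate on a common basis:
  material P: σ_y = 898.0 MPa, ρ = 7897 kg/m³
  material A: σ_y = 232.0 MPa, ρ = 7820 kg/m³
  material H: σ_y = 30.30 MPa, ρ = 2386 kg/m³
  material W: σ_y = 305.0 MPa, ρ = 7753 kg/m³
  material D: σ_y = 52.90 MPa, ρ = 696.8 kg/m³
  material S: σ_y = 1420 MPa, ρ = 7970 kg/m³
  material V: σ_y = 146.0 MPa, ρ = 8920 kg/m³
  material D: M = 20.2×10⁻³
  material S: M = 15.9×10⁻³
  material P: M = 11.8×10⁻³
  material W: M = 5.84×10⁻³
  material A: M = 4.83×10⁻³
  material H: M = 4.07×10⁻³
  material V: M = 3.11×10⁻³
The maximum is for material D.

material D, M = 20.2×10⁻³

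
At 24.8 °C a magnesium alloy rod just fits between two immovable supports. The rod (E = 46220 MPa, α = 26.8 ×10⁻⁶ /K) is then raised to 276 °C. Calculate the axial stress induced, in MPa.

311 MPa

E = 46220 MPa = 46.22 GPa.
ΔT = 251.2 K. Constrained thermal stress σ = E·α·ΔT = 46.22×10³ MPa × 26.8×10⁻⁶ × 251.2 = 311 MPa (compressive).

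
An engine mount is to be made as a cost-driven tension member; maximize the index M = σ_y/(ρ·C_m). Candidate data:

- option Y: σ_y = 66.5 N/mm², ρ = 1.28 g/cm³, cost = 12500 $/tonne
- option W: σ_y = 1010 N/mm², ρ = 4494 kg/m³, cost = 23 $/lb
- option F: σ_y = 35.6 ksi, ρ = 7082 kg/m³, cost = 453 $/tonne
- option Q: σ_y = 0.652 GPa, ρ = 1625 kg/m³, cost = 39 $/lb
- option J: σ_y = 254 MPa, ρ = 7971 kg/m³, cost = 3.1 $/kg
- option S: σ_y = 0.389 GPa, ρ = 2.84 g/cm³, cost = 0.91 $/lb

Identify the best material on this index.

option F

Putting every candidate on a common basis:
  option Y: σ_y = 66.50 MPa, ρ = 1280 kg/m³, cost = 12.50 $/kg
  option W: σ_y = 1010 MPa, ρ = 4494 kg/m³, cost = 50.71 $/kg
  option F: σ_y = 245.5 MPa, ρ = 7082 kg/m³, cost = 0.4530 $/kg
  option Q: σ_y = 652.0 MPa, ρ = 1625 kg/m³, cost = 85.98 $/kg
  option J: σ_y = 254.0 MPa, ρ = 7971 kg/m³, cost = 3.100 $/kg
  option S: σ_y = 389.0 MPa, ρ = 2840 kg/m³, cost = 2.006 $/kg
  option F: M = 76.5 kN·m per $
  option S: M = 68.3 kN·m per $
  option J: M = 10.3 kN·m per $
  option Q: M = 4.67 kN·m per $
  option W: M = 4.43 kN·m per $
  option Y: M = 4.16 kN·m per $
Option F has the largest M.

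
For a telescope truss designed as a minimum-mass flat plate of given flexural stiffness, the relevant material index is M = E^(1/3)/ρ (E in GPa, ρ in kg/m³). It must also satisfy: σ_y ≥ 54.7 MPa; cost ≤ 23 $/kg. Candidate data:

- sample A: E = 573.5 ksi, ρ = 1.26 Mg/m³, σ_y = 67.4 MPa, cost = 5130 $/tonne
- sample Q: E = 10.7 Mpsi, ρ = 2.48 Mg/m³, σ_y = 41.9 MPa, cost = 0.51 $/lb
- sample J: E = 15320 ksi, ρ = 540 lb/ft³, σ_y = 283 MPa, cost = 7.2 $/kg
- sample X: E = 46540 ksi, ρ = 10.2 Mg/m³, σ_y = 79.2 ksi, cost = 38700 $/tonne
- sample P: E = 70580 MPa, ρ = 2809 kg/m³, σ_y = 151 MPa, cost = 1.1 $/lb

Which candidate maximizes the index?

sample P

Screen on constraints: σ_y ≥ 54.7 MPa; cost ≤ 23 $/kg. Survivors: sample A, sample J, sample P.
After converting to SI:
  sample A: E = 3.954 GPa, ρ = 1260 kg/m³
  sample J: E = 105.6 GPa, ρ = 8650 kg/m³
  sample P: E = 70.58 GPa, ρ = 2809 kg/m³
  sample P: M = 1.47×10⁻³
  sample A: M = 1.26×10⁻³
  sample J: M = 0.546×10⁻³
Highest index: sample P.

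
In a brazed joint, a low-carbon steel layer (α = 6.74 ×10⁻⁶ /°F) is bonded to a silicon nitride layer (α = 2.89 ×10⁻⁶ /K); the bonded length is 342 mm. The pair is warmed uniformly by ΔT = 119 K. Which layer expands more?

low-carbon steel: α = 6.74×10⁻⁶/°F × 9/5 = 12.1×10⁻⁶/K.
α(low-carbon steel) = 12.1×10⁻⁶/K vs α(silicon nitride) = 2.89×10⁻⁶/K.
Higher α expands more for the same ΔT: low-carbon steel.

low-carbon steel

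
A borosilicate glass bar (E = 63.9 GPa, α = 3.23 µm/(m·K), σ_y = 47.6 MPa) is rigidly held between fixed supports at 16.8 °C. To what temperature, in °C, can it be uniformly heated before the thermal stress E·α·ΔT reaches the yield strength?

E·α·ΔT = 47.60 MPa ⇒ ΔT = 47.60 / (63.90×10³ × 3.23×10⁻⁶) = 230.6 K.
T = 16.8 + 230.6 = 247.4 °C.

247 °C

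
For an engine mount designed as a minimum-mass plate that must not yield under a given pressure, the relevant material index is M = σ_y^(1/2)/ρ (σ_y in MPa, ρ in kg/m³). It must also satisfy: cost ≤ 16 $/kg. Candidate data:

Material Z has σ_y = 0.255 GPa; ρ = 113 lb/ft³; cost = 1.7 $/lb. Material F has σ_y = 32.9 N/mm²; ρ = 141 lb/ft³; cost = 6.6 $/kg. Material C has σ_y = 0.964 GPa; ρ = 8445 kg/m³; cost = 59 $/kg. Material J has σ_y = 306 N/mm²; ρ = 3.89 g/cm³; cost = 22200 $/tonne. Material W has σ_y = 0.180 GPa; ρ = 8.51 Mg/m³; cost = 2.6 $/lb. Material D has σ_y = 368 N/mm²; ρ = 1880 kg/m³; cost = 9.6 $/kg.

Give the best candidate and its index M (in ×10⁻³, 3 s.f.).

material D, M = 10.2×10⁻³

Screen on constraints: cost ≤ 16 $/kg. Survivors: material Z, material F, material W, material D.
Normalizing units and computing the index:
  material Z: σ_y = 255.0 MPa, ρ = 1810 kg/m³
  material F: σ_y = 32.90 MPa, ρ = 2259 kg/m³
  material W: σ_y = 180.0 MPa, ρ = 8510 kg/m³
  material D: σ_y = 368.0 MPa, ρ = 1880 kg/m³
  material D: M = 10.2×10⁻³
  material Z: M = 8.82×10⁻³
  material F: M = 2.54×10⁻³
  material W: M = 1.58×10⁻³
The maximum is for material D.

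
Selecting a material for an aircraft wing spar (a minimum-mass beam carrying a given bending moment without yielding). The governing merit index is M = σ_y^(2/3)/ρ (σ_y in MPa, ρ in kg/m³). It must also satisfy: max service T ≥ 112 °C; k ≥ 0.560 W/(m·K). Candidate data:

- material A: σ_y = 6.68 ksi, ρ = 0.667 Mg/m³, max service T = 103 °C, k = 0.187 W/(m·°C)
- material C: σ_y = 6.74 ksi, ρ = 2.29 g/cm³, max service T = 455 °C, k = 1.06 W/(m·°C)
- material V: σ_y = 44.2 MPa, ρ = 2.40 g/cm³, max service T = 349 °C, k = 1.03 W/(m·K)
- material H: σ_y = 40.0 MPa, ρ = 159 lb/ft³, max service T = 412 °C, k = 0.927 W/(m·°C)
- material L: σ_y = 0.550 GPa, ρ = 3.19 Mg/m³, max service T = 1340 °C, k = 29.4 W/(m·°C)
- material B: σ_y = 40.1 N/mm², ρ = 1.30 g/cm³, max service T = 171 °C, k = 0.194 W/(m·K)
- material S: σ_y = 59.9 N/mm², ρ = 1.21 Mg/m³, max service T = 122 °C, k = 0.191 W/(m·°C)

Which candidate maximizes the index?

Screen on constraints: max service T ≥ 112 °C; k ≥ 0.560 W/(m·K). Survivors: material C, material V, material H, material L.
Convert each candidate to consistent units, then evaluate M:
  material C: σ_y = 46.47 MPa, ρ = 2290 kg/m³
  material V: σ_y = 44.20 MPa, ρ = 2400 kg/m³
  material H: σ_y = 40.00 MPa, ρ = 2547 kg/m³
  material L: σ_y = 550.0 MPa, ρ = 3190 kg/m³
  material L: M = 21.0×10⁻³
  material C: M = 5.64×10⁻³
  material V: M = 5.21×10⁻³
  material H: M = 4.59×10⁻³
Material L ranks first.

material L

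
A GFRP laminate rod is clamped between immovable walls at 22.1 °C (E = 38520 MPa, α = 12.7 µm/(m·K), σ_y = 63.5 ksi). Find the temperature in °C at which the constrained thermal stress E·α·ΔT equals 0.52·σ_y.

E = 38520 MPa = 38.52 GPa.
σ_y = 63.5 ksi = 437.8 MPa.
E·α·ΔT = 227.7 MPa ⇒ ΔT = 227.7 / (38.52×10³ × 12.7×10⁻⁶) = 465.4 K.
T = 22.1 + 465.4 = 487.5 °C.

487 °C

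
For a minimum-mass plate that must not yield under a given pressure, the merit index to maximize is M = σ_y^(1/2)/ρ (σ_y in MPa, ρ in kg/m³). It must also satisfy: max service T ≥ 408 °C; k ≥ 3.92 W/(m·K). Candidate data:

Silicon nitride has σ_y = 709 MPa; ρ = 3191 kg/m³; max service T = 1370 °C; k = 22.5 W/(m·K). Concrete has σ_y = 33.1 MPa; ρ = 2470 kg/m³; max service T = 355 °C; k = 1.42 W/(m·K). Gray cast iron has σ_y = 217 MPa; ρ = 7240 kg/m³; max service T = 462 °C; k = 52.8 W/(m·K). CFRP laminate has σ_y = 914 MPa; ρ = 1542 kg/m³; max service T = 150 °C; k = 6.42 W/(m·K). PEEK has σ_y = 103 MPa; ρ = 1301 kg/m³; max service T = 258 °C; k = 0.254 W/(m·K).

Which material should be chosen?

Screen on constraints: max service T ≥ 408 °C; k ≥ 3.92 W/(m·K). Survivors: silicon nitride, gray cast iron.
Computing M directly (units already consistent):
  silicon nitride: M = 8.34×10⁻³
  gray cast iron: M = 2.03×10⁻³
Highest index: silicon nitride.

silicon nitride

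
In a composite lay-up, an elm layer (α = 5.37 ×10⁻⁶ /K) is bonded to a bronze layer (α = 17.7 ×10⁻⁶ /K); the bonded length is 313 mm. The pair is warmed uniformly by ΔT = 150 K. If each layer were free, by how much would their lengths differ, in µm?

Δα = |5.37 − 17.7|×10⁻⁶/K = 12.3×10⁻⁶/K.
ΔL_mismatch = Δα·L·ΔT = 12.3×10⁻⁶ × 313.0 mm × 150.0 K = 579 µm.

579 µm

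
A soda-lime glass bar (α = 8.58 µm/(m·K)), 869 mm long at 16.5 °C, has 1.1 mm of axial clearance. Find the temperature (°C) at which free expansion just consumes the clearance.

α·L₀·ΔT = 1.1 mm ⇒ ΔT = 1.1 / (8.58×10⁻⁶ × 869.0) = 147.5 K.
T = 16.5 + 147.5 = 164.0 °C.

164 °C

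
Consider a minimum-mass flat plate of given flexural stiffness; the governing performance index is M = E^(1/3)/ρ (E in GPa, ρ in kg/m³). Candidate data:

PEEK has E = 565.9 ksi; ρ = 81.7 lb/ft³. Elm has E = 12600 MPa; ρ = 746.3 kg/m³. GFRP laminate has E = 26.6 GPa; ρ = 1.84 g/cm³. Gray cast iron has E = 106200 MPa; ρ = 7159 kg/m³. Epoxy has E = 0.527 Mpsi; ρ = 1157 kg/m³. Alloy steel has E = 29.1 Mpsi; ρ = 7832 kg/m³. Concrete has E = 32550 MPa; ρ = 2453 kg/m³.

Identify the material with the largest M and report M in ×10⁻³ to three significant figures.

In SI units:
  PEEK: E = 3.902 GPa, ρ = 1309 kg/m³
  elm: E = 12.60 GPa, ρ = 746.3 kg/m³
  GFRP laminate: E = 26.60 GPa, ρ = 1840 kg/m³
  gray cast iron: E = 106.2 GPa, ρ = 7159 kg/m³
  epoxy: E = 3.634 GPa, ρ = 1157 kg/m³
  alloy steel: E = 200.6 GPa, ρ = 7832 kg/m³
  concrete: E = 32.55 GPa, ρ = 2453 kg/m³
  elm: M = 3.12×10⁻³
  GFRP laminate: M = 1.62×10⁻³
  epoxy: M = 1.33×10⁻³
  concrete: M = 1.30×10⁻³
  PEEK: M = 1.20×10⁻³
  alloy steel: M = 0.747×10⁻³
  gray cast iron: M = 0.661×10⁻³
Highest index: elm.

elm, M = 3.12×10⁻³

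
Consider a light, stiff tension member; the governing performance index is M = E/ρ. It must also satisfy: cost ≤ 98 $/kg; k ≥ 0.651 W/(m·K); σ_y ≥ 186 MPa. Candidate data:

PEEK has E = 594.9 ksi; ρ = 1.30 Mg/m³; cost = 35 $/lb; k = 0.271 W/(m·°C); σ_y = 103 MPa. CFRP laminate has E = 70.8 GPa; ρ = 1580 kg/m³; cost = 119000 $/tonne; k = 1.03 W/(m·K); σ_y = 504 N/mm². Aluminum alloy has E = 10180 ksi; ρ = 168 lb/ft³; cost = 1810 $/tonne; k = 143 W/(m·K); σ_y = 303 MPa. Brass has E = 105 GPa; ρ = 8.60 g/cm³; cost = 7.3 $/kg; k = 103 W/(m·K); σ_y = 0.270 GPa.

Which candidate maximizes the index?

aluminum alloy

Screen on constraints: cost ≤ 98 $/kg; k ≥ 0.651 W/(m·K); σ_y ≥ 186 MPa. Survivors: aluminum alloy, brass.
After converting to SI:
  aluminum alloy: E = 70.19 GPa, ρ = 2691 kg/m³
  brass: E = 105.0 GPa, ρ = 8600 kg/m³
  aluminum alloy: M = 26.1 MN·m/kg
  brass: M = 12.2 MN·m/kg
The maximum is for aluminum alloy.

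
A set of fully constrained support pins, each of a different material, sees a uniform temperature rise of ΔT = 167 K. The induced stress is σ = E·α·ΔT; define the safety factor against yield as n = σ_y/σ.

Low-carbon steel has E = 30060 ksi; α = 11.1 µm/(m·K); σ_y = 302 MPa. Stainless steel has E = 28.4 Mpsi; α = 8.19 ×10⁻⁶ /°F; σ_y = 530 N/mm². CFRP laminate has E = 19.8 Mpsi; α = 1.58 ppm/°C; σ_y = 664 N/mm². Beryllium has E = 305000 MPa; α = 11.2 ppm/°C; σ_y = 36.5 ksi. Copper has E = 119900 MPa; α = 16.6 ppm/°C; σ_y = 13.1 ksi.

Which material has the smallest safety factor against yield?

copper

With everything in SI (GPa, ×10⁻⁶/K, MPa):
  low-carbon steel: E = 207.3, α = 11.1, σ_y = 302.0 → σ = 384 MPa, n = 0.786
  stainless steel: E = 195.8, α = 14.7, σ_y = 530.0 → σ = 482 MPa, n = 1.10
  CFRP laminate: E = 136.5, α = 1.58, σ_y = 664.0 → σ = 36.0 MPa, n = 18.4
  beryllium: E = 305.0, α = 11.2, σ_y = 251.7 → σ = 570 MPa, n = 0.441
  copper: E = 119.9, α = 16.6, σ_y = 90.32 → σ = 332 MPa, n = 0.272
The minimum is copper at n = 0.272.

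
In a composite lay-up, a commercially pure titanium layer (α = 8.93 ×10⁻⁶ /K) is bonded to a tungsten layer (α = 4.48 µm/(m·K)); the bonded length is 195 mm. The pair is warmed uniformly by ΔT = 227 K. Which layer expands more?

α(commercially pure titanium) = 8.93×10⁻⁶/K vs α(tungsten) = 4.48×10⁻⁶/K.
Higher α expands more for the same ΔT: commercially pure titanium.

commercially pure titanium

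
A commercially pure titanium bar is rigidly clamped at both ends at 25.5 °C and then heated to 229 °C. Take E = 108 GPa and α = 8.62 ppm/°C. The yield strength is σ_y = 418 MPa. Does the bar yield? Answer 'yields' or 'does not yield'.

does not yield

ΔT = 203.5 K. Constrained thermal stress σ = E·α·ΔT = 108.0×10³ MPa × 8.62×10⁻⁶ × 203.5 = 189 MPa (compressive).
Compare to σ_y = 418 MPa: σ < σ_y, so it does not yield.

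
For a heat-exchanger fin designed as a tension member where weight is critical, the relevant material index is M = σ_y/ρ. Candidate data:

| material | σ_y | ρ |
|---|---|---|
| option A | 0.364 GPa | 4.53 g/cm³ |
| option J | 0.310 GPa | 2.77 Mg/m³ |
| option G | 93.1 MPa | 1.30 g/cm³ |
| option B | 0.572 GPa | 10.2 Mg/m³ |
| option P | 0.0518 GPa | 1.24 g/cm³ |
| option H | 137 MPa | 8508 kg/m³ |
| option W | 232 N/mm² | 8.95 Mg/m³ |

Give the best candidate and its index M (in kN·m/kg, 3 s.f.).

Normalizing units and computing the index:
  option A: σ_y = 364.0 MPa, ρ = 4530 kg/m³
  option J: σ_y = 310.0 MPa, ρ = 2770 kg/m³
  option G: σ_y = 93.10 MPa, ρ = 1300 kg/m³
  option B: σ_y = 572.0 MPa, ρ = 10200 kg/m³
  option P: σ_y = 51.80 MPa, ρ = 1240 kg/m³
  option H: σ_y = 137.0 MPa, ρ = 8508 kg/m³
  option W: σ_y = 232.0 MPa, ρ = 8950 kg/m³
  option J: M = 112 kN·m/kg
  option A: M = 80.4 kN·m/kg
  option G: M = 71.6 kN·m/kg
  option B: M = 56.1 kN·m/kg
  option P: M = 41.8 kN·m/kg
  option W: M = 25.9 kN·m/kg
  option H: M = 16.1 kN·m/kg
Option J ranks first.

option J, M = 112 kN·m/kg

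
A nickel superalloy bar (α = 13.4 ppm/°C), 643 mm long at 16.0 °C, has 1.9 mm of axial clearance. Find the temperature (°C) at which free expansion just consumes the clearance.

237 °C

α·L₀·ΔT = 1.9 mm ⇒ ΔT = 1.9 / (13.4×10⁻⁶ × 643.0) = 220.5 K.
T = 16.0 + 220.5 = 236.5 °C.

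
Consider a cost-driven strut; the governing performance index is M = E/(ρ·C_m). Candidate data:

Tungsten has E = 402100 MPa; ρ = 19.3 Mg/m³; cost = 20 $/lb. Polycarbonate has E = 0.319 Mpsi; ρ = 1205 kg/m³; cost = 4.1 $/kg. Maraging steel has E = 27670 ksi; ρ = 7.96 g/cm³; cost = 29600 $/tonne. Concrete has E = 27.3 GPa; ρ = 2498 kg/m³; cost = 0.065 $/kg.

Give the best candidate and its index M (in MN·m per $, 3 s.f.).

Convert each candidate to consistent units, then evaluate M:
  tungsten: E = 402.1 GPa, ρ = 19300 kg/m³, cost = 44.09 $/kg
  polycarbonate: E = 2.199 GPa, ρ = 1205 kg/m³, cost = 4.100 $/kg
  maraging steel: E = 190.8 GPa, ρ = 7960 kg/m³, cost = 29.60 $/kg
  concrete: E = 27.30 GPa, ρ = 2498 kg/m³, cost = 0.06500 $/kg
  concrete: M = 168 MN·m per $
  maraging steel: M = 0.810 MN·m per $
  tungsten: M = 0.473 MN·m per $
  polycarbonate: M = 0.445 MN·m per $
Concrete has the largest M.

concrete, M = 168 MN·m per $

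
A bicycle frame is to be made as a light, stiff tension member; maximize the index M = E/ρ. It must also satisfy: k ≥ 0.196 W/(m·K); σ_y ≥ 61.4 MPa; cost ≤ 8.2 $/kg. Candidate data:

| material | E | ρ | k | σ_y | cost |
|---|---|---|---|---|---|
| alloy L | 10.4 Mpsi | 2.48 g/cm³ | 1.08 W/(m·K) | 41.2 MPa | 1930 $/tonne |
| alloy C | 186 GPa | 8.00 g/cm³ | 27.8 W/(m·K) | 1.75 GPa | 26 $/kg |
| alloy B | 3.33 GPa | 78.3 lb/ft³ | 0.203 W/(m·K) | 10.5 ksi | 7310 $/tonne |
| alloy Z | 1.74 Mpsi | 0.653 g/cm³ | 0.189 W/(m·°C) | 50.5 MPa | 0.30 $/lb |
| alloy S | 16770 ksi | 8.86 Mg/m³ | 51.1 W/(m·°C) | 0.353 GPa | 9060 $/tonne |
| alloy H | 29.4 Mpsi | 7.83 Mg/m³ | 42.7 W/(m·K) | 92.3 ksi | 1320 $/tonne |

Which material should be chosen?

Screen on constraints: k ≥ 0.196 W/(m·K); σ_y ≥ 61.4 MPa; cost ≤ 8.2 $/kg. Survivors: alloy B, alloy H.
After converting to SI:
  alloy B: E = 3.330 GPa, ρ = 1254 kg/m³
  alloy H: E = 202.7 GPa, ρ = 7830 kg/m³
  alloy H: M = 25.9 MN·m/kg
  alloy B: M = 2.65 MN·m/kg
Alloy H has the largest M.

alloy H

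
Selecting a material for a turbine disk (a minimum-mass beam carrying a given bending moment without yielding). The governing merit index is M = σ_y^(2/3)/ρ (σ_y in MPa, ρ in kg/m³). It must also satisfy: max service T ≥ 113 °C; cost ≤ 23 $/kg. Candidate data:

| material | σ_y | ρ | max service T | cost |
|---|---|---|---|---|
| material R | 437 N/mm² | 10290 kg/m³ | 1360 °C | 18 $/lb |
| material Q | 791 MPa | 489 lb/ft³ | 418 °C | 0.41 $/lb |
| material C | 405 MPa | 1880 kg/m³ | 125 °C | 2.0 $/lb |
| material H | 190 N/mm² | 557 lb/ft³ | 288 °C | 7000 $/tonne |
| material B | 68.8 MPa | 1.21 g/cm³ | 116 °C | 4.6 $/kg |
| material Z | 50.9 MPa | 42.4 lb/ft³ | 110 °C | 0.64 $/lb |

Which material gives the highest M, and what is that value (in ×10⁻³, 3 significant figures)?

Screen on constraints: max service T ≥ 113 °C; cost ≤ 23 $/kg. Survivors: material Q, material C, material H, material B.
After converting to SI:
  material Q: σ_y = 791.0 MPa, ρ = 7833 kg/m³
  material C: σ_y = 405.0 MPa, ρ = 1880 kg/m³
  material H: σ_y = 190.0 MPa, ρ = 8922 kg/m³
  material B: σ_y = 68.80 MPa, ρ = 1210 kg/m³
  material C: M = 29.1×10⁻³
  material B: M = 13.9×10⁻³
  material Q: M = 10.9×10⁻³
  material H: M = 3.70×10⁻³
The maximum is for material C.

material C, M = 29.1×10⁻³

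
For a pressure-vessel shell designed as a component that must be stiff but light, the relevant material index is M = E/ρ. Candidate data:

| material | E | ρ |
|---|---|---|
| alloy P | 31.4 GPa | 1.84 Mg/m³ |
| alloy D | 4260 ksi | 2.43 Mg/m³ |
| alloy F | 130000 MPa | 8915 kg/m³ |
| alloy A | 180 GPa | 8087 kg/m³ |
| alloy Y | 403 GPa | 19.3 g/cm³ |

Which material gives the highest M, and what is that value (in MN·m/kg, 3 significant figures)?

alloy A, M = 22.3 MN·m/kg

In SI units:
  alloy P: E = 31.40 GPa, ρ = 1840 kg/m³
  alloy D: E = 29.37 GPa, ρ = 2430 kg/m³
  alloy F: E = 130.0 GPa, ρ = 8915 kg/m³
  alloy A: E = 180.0 GPa, ρ = 8087 kg/m³
  alloy Y: E = 403.0 GPa, ρ = 19300 kg/m³
  alloy A: M = 22.3 MN·m/kg
  alloy Y: M = 20.9 MN·m/kg
  alloy P: M = 17.1 MN·m/kg
  alloy F: M = 14.6 MN·m/kg
  alloy D: M = 12.1 MN·m/kg
Alloy A ranks first.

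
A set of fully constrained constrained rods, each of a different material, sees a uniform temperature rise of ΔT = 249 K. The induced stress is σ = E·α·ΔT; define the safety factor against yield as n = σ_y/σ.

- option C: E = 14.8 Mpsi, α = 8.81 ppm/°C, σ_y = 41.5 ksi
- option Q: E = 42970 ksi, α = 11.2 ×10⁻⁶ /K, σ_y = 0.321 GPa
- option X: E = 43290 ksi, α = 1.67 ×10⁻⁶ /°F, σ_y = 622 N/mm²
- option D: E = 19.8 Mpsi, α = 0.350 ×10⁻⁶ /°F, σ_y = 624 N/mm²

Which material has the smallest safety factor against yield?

option Q

Per material, after unit conversion:
  option C: E = 102.0, α = 8.81, σ_y = 286.1 → σ = 224 MPa, n = 1.28
  option Q: E = 296.3, α = 11.2, σ_y = 321.0 → σ = 826 MPa, n = 0.389
  option X: E = 298.5, α = 3.01, σ_y = 622.0 → σ = 223 MPa, n = 2.78
  option D: E = 136.5, α = 0.630, σ_y = 624.0 → σ = 21.4 MPa, n = 29.1
The minimum is option Q at n = 0.389.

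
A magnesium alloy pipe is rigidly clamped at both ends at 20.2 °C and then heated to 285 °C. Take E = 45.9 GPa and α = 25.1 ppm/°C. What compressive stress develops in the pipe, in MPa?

305 MPa

ΔT = 264.8 K. Constrained thermal stress σ = E·α·ΔT = 45.90×10³ MPa × 25.1×10⁻⁶ × 264.8 = 305 MPa (compressive).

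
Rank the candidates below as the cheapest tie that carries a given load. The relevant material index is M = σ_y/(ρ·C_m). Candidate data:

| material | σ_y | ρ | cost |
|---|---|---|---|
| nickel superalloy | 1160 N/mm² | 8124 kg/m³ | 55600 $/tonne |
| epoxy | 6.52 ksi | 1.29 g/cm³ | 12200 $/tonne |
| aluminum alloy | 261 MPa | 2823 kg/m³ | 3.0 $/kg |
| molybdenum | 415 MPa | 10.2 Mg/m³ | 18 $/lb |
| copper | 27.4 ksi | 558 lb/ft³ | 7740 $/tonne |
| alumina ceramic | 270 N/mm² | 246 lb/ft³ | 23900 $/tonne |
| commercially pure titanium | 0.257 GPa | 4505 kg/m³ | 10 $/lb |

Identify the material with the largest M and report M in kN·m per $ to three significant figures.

aluminum alloy, M = 30.8 kN·m per $

In SI units:
  nickel superalloy: σ_y = 1160 MPa, ρ = 8124 kg/m³, cost = 55.60 $/kg
  epoxy: σ_y = 44.95 MPa, ρ = 1290 kg/m³, cost = 12.20 $/kg
  aluminum alloy: σ_y = 261.0 MPa, ρ = 2823 kg/m³, cost = 3.000 $/kg
  molybdenum: σ_y = 415.0 MPa, ρ = 10200 kg/m³, cost = 39.68 $/kg
  copper: σ_y = 188.9 MPa, ρ = 8938 kg/m³, cost = 7.740 $/kg
  alumina ceramic: σ_y = 270.0 MPa, ρ = 3941 kg/m³, cost = 23.90 $/kg
  commercially pure titanium: σ_y = 257.0 MPa, ρ = 4505 kg/m³, cost = 22.05 $/kg
  aluminum alloy: M = 30.8 kN·m per $
  alumina ceramic: M = 2.87 kN·m per $
  epoxy: M = 2.86 kN·m per $
  copper: M = 2.73 kN·m per $
  commercially pure titanium: M = 2.59 kN·m per $
  nickel superalloy: M = 2.57 kN·m per $
  molybdenum: M = 1.03 kN·m per $
Aluminum alloy has the largest M.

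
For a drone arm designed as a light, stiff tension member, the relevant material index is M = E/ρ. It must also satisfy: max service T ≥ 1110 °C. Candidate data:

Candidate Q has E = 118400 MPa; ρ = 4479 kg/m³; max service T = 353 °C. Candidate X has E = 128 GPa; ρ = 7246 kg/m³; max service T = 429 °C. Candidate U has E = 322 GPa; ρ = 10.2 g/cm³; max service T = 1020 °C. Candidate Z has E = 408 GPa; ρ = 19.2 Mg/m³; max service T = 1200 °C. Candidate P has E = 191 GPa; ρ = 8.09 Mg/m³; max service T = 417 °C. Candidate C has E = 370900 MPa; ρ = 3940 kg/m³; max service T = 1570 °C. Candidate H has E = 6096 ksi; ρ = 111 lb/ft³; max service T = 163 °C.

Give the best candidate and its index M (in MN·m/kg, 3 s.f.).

Screen on constraints: max service T ≥ 1110 °C. Survivors: candidate Z, candidate C.
Putting every candidate on a common basis:
  candidate Z: E = 408.0 GPa, ρ = 19200 kg/m³
  candidate C: E = 370.9 GPa, ρ = 3940 kg/m³
  candidate C: M = 94.1 MN·m/kg
  candidate Z: M = 21.2 MN·m/kg
Candidate C ranks first.

candidate C, M = 94.1 MN·m/kg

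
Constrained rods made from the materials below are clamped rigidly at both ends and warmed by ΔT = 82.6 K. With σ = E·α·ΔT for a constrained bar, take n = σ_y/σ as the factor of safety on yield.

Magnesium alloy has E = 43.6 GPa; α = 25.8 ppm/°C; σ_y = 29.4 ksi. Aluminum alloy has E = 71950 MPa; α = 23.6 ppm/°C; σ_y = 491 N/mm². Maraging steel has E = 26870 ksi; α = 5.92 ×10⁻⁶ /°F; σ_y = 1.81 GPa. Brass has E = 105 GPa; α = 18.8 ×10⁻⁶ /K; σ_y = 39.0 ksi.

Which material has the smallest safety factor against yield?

brass

Converting E to GPa, α to ×10⁻⁶/K, σ_y to MPa, then σ and n for each:
  magnesium alloy: E = 43.60, α = 25.8, σ_y = 202.7 → σ = 92.9 MPa, n = 2.18
  aluminum alloy: E = 71.95, α = 23.6, σ_y = 491.0 → σ = 140 MPa, n = 3.50
  maraging steel: E = 185.3, α = 10.7, σ_y = 1810 → σ = 163 MPa, n = 11.1
  brass: E = 105.0, α = 18.8, σ_y = 268.9 → σ = 163 MPa, n = 1.65
Smallest n: brass with n = 1.65.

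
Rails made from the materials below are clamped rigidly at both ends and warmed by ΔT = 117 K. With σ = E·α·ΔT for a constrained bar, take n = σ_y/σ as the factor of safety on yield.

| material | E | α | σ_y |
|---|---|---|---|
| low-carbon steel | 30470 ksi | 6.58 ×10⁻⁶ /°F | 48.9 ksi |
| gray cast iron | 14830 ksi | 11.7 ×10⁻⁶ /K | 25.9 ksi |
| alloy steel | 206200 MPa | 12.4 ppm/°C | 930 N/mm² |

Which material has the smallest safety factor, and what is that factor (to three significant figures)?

low-carbon steel, n = 1.16

In consistent units (E in GPa, α in ×10⁻⁶/K, σ_y in MPa):
  low-carbon steel: E = 210.1, α = 11.8, σ_y = 337.2 → σ = 291 MPa, n = 1.16
  gray cast iron: E = 102.2, α = 11.7, σ_y = 178.6 → σ = 140 MPa, n = 1.28
  alloy steel: E = 206.2, α = 12.4, σ_y = 930.0 → σ = 299 MPa, n = 3.11
The minimum is low-carbon steel at n = 1.16.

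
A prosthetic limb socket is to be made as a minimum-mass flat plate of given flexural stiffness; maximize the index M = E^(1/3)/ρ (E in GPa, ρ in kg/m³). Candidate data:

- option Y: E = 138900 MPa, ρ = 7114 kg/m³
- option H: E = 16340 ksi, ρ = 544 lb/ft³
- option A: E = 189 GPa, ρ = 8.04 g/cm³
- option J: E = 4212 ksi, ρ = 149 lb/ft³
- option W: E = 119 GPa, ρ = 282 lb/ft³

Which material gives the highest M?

option J

In SI units:
  option Y: E = 138.9 GPa, ρ = 7114 kg/m³
  option H: E = 112.7 GPa, ρ = 8714 kg/m³
  option A: E = 189.0 GPa, ρ = 8040 kg/m³
  option J: E = 29.04 GPa, ρ = 2387 kg/m³
  option W: E = 119.0 GPa, ρ = 4517 kg/m³
  option J: M = 1.29×10⁻³
  option W: M = 1.09×10⁻³
  option Y: M = 0.728×10⁻³
  option A: M = 0.714×10⁻³
  option H: M = 0.554×10⁻³
Option J has the largest M.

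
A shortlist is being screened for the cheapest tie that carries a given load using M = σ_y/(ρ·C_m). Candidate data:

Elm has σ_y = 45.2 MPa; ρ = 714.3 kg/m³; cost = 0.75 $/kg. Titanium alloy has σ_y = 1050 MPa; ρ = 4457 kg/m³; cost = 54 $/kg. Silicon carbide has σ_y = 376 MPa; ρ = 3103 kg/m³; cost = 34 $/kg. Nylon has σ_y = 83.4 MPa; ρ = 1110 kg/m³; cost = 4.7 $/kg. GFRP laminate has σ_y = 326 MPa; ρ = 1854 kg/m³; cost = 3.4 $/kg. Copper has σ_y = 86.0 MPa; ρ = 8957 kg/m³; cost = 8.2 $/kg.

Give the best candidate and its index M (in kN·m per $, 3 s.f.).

elm, M = 84.4 kN·m per $

Evaluate M for each candidate:
  elm: M = 84.4 kN·m per $
  GFRP laminate: M = 51.7 kN·m per $
  nylon: M = 16.0 kN·m per $
  titanium alloy: M = 4.36 kN·m per $
  silicon carbide: M = 3.56 kN·m per $
  copper: M = 1.17 kN·m per $
Elm has the largest M.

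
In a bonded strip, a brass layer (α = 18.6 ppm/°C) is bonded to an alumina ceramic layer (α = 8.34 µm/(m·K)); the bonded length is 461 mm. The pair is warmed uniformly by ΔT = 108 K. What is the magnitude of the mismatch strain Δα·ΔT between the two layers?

1.11×10⁻³

Δα = |18.6 − 8.34|×10⁻⁶/K = 10.3×10⁻⁶/K.
Mismatch strain = Δα·ΔT = 10.3×10⁻⁶ × 108.0 = 1.11×10⁻³.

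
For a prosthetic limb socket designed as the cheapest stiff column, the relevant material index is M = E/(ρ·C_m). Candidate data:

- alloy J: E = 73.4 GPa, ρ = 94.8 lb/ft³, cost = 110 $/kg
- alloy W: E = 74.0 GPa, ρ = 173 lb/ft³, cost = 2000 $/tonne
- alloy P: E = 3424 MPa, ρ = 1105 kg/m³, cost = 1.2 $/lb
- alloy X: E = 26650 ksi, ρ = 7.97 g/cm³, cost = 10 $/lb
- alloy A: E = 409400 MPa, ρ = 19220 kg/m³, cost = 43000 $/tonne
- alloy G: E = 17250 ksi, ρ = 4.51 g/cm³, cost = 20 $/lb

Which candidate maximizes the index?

In SI units:
  alloy J: E = 73.40 GPa, ρ = 1519 kg/m³, cost = 110.0 $/kg
  alloy W: E = 74.00 GPa, ρ = 2771 kg/m³, cost = 2.000 $/kg
  alloy P: E = 3.424 GPa, ρ = 1105 kg/m³, cost = 2.646 $/kg
  alloy X: E = 183.7 GPa, ρ = 7970 kg/m³, cost = 22.05 $/kg
  alloy A: E = 409.4 GPa, ρ = 19220 kg/m³, cost = 43.00 $/kg
  alloy G: E = 118.9 GPa, ρ = 4510 kg/m³, cost = 44.09 $/kg
  alloy W: M = 13.4 MN·m per $
  alloy P: M = 1.17 MN·m per $
  alloy X: M = 1.05 MN·m per $
  alloy G: M = 0.598 MN·m per $
  alloy A: M = 0.495 MN·m per $
  alloy J: M = 0.439 MN·m per $
Alloy W ranks first.

alloy W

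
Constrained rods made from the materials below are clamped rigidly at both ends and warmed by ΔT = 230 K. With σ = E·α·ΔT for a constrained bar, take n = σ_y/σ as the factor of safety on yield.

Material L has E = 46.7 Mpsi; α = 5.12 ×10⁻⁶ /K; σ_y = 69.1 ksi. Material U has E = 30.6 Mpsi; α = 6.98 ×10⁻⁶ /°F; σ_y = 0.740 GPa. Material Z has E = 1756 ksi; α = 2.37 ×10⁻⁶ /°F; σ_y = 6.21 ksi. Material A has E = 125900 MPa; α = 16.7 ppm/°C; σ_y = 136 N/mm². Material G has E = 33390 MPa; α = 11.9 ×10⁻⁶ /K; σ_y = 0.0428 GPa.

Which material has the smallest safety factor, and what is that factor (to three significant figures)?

material A, n = 0.281

Per material, after unit conversion:
  material L: E = 322.0, α = 5.12, σ_y = 476.4 → σ = 379 MPa, n = 1.26
  material U: E = 211.0, α = 12.6, σ_y = 740.0 → σ = 610 MPa, n = 1.21
  material Z: E = 12.11, α = 4.27, σ_y = 42.82 → σ = 11.9 MPa, n = 3.60
  material A: E = 125.9, α = 16.7, σ_y = 136.0 → σ = 484 MPa, n = 0.281
  material G: E = 33.39, α = 11.9, σ_y = 42.80 → σ = 91.4 MPa, n = 0.468
The minimum is material A at n = 0.281.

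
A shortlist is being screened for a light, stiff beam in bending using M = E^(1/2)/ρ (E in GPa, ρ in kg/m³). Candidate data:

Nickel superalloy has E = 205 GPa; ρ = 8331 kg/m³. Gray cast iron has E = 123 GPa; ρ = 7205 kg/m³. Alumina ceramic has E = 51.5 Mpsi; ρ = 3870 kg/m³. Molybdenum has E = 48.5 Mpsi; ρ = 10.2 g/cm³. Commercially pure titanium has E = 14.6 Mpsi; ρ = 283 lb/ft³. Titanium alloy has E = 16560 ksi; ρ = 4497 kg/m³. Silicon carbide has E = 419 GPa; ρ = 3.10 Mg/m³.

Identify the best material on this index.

Convert each candidate to consistent units, then evaluate M:
  nickel superalloy: E = 205.0 GPa, ρ = 8331 kg/m³
  gray cast iron: E = 123.0 GPa, ρ = 7205 kg/m³
  alumina ceramic: E = 355.1 GPa, ρ = 3870 kg/m³
  molybdenum: E = 334.4 GPa, ρ = 10200 kg/m³
  commercially pure titanium: E = 100.7 GPa, ρ = 4533 kg/m³
  titanium alloy: E = 114.2 GPa, ρ = 4497 kg/m³
  silicon carbide: E = 419.0 GPa, ρ = 3100 kg/m³
  silicon carbide: M = 6.60×10⁻³
  alumina ceramic: M = 4.87×10⁻³
  titanium alloy: M = 2.38×10⁻³
  commercially pure titanium: M = 2.21×10⁻³
  molybdenum: M = 1.79×10⁻³
  nickel superalloy: M = 1.72×10⁻³
  gray cast iron: M = 1.54×10⁻³
Silicon carbide has the largest M.

silicon carbide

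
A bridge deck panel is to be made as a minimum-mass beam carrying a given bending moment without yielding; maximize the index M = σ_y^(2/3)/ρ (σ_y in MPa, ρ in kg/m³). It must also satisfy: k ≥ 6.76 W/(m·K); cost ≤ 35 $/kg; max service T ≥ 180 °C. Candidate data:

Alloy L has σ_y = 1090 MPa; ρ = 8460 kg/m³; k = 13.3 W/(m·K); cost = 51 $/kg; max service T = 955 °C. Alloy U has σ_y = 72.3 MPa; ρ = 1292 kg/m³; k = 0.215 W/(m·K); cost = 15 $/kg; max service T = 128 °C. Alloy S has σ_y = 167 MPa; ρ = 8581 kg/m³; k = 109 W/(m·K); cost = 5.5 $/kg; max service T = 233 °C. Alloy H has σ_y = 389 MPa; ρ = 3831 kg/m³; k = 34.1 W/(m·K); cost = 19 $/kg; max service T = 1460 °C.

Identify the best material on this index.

alloy H

Screen on constraints: k ≥ 6.76 W/(m·K); cost ≤ 35 $/kg; max service T ≥ 180 °C. Survivors: alloy S, alloy H.
Computing M directly (units already consistent):
  alloy H: M = 13.9×10⁻³
  alloy S: M = 3.53×10⁻³
The maximum is for alloy H.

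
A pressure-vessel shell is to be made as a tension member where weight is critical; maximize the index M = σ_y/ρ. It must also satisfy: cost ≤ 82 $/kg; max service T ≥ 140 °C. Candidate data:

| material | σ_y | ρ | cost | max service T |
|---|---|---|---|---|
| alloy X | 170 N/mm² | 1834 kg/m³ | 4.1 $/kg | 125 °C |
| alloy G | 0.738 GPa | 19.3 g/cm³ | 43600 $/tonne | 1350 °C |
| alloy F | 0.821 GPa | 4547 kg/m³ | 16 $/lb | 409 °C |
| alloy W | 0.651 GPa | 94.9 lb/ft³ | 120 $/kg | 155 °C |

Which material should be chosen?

alloy F

Screen on constraints: cost ≤ 82 $/kg; max service T ≥ 140 °C. Survivors: alloy G, alloy F.
Normalizing units and computing the index:
  alloy G: σ_y = 738.0 MPa, ρ = 19300 kg/m³
  alloy F: σ_y = 821.0 MPa, ρ = 4547 kg/m³
  alloy F: M = 181 kN·m/kg
  alloy G: M = 38.2 kN·m/kg
Alloy F has the largest M.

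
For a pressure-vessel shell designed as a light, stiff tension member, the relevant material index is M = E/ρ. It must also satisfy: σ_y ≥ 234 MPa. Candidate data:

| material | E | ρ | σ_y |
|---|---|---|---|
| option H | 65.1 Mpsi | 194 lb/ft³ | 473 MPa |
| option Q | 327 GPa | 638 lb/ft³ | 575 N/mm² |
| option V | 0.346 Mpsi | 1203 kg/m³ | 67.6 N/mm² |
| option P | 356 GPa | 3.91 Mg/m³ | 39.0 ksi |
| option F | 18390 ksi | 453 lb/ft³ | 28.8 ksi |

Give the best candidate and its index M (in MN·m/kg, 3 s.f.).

option H, M = 144 MN·m/kg

Screen on constraints: σ_y ≥ 234 MPa. Survivors: option H, option Q, option P.
Putting every candidate on a common basis:
  option H: E = 448.8 GPa, ρ = 3108 kg/m³
  option Q: E = 327.0 GPa, ρ = 10220 kg/m³
  option P: E = 356.0 GPa, ρ = 3910 kg/m³
  option H: M = 144 MN·m/kg
  option P: M = 91.0 MN·m/kg
  option Q: M = 32.0 MN·m/kg
Option H ranks first.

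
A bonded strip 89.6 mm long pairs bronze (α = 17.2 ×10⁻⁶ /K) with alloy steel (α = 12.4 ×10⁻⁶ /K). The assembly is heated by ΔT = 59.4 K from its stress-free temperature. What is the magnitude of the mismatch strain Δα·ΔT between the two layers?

2.85×10⁻⁴

Δα = |17.2 − 12.4|×10⁻⁶/K = 4.80×10⁻⁶/K.
Mismatch strain = Δα·ΔT = 4.80×10⁻⁶ × 59.4 = 2.85×10⁻⁴.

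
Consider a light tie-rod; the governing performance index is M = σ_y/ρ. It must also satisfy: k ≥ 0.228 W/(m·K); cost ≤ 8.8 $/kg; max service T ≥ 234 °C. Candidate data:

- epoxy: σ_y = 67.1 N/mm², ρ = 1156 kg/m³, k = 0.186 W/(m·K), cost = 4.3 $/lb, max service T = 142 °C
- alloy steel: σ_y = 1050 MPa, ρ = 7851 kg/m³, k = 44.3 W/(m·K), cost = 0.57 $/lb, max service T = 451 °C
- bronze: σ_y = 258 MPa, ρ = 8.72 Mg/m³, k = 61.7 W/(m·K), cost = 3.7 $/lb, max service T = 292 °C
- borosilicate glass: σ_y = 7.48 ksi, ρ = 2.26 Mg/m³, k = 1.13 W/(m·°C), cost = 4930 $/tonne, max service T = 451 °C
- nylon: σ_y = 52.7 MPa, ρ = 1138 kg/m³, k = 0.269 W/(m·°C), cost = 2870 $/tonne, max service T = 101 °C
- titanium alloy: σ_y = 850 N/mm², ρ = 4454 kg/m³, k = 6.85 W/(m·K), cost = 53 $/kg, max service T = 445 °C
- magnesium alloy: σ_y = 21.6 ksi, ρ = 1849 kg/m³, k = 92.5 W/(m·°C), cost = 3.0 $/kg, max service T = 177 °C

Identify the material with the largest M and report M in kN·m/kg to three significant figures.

alloy steel, M = 134 kN·m/kg

Screen on constraints: k ≥ 0.228 W/(m·K); cost ≤ 8.8 $/kg; max service T ≥ 234 °C. Survivors: alloy steel, bronze, borosilicate glass.
Normalizing units and computing the index:
  alloy steel: σ_y = 1050 MPa, ρ = 7851 kg/m³
  bronze: σ_y = 258.0 MPa, ρ = 8720 kg/m³
  borosilicate glass: σ_y = 51.57 MPa, ρ = 2260 kg/m³
  alloy steel: M = 134 kN·m/kg
  bronze: M = 29.6 kN·m/kg
  borosilicate glass: M = 22.8 kN·m/kg
The maximum is for alloy steel.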